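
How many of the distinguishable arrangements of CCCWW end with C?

With the last slot taken by C, it remains to arrange the other 4 letters (CCWW).
Those 4 letters have C appearing twice and W appearing twice, giving (4)!/(2!·2!) = 6.

6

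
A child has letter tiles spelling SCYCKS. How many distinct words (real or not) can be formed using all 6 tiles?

180

Letter multiplicities in SCYCKS: C×2, K×1, S×2, Y×1.
The number of distinct arrangements is 6!/(2!·2!) = 720/4 = 180.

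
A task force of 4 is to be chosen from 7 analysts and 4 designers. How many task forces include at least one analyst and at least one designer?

With no constraint there are C(11,4) = 330 possible selections.
Subtract selections that omit an entire group: no analysts → C(4,4) = 1; no designers → C(7,4) = 35.
Both groups omitted at once is impossible, so 330 − 36 = 294.

294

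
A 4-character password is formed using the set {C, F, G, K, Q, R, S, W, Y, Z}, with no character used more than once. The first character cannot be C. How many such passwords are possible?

4536

The first character has 10−1 = 9 choices (anything except C).
The remaining 3 characters are filled from the other 9 symbols without repetition: 9 × 8 × 7 = 504.
Total: 9 × 504 = 4536.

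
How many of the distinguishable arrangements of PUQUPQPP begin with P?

Fix P in the first position and arrange the remaining 7 letters.
Those 7 letters have P appearing 3 times, Q appearing twice, and U appearing twice, giving (7)!/(3!·2!·2!) = 210.

210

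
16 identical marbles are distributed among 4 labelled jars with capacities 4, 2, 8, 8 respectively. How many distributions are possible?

60

Without the upper bounds there are C(19,3) = 969 ways to split 16 among 4 jars.
Subtract solutions that violate a single cap (substitute x_i' = x_i − (cap_i+1)): x_1 ≥ 5 gives C(14,3) = 364; x_2 ≥ 3 gives C(16,3) = 560; x_3 ≥ 9 gives C(10,3) = 120; x_4 ≥ 9 gives C(10,3) = 120. Together 1164.
Add back pairs where two caps are both exceeded: 165 + 10 + 10 + 35 + 35 + 0 = 255.
By inclusion–exclusion the count is 969 − 1164 + 255 = 60.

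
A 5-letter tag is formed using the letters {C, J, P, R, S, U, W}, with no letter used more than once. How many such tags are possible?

2520

This is a permutation of 5 out of 7: P(7,5) = 7!/2!.
That product is 7 × 6 × 5 × 4 × 3 = 2520.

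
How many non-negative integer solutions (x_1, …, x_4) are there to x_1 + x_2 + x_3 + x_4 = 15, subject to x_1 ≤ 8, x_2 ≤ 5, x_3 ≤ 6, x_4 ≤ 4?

131

Ignoring the caps, the number of non-negative solutions to x_1+…+x_4 = 15 is C(18,3) = 816.
Subtract solutions that violate a single cap (substitute x_i' = x_i − (cap_i+1)): x_1 ≥ 9 gives C(9,3) = 84; x_2 ≥ 6 gives C(12,3) = 220; x_3 ≥ 7 gives C(11,3) = 165; x_4 ≥ 5 gives C(13,3) = 286. Together 755.
Add back pairs where two caps are both exceeded: 1 + 0 + 4 + 10 + 35 + 20 = 70.
By inclusion–exclusion the count is 816 − 755 + 70 = 131.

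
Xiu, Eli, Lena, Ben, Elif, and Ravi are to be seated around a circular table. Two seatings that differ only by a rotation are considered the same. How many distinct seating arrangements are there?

120

Fix one person's seat to break rotational symmetry; the remaining 5 people can be arranged in (5)! = 120 ways.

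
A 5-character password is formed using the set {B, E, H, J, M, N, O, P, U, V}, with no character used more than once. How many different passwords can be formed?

With no repetition, fill the 5 characters in order: 10 choices, then 9, down to 6.
10 × 9 × 8 × 7 × 6 = 30240.

30240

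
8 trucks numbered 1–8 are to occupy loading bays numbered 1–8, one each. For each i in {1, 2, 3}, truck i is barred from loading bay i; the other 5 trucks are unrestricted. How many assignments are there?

27240

Let Aᵢ (for i ∈ {1, 2, 3}) be the placements that put truck i in its forbidden loading bay. Any j of these fix j positions, leaving (8−j)! ways to fill the rest, and there are C(3,j) ways to pick which j.
By inclusion–exclusion, the number of valid placements is Σ_{j=0}^{3} (−1)^j C(3,j)·(8−j)!.
Computing: 40320 − 15120 + 2160 − 120 = 27240.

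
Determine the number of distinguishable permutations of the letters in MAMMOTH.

840

The 7 letters of MAMMOTH have repeats: M appearing 3 times.
Dividing 7! = 5040 by 3! = 6 for the repeated letters gives 840.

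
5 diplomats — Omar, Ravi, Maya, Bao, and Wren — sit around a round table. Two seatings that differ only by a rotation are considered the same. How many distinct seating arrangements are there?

Seat Omar anywhere (absorbing the rotational symmetry), then permute the other 4: (4)! = 24.

24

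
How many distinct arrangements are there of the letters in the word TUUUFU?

30

The 6 letters of TUUUFU have repeats: U appearing 4 times.
Dividing 6! = 720 by 4! = 24 for the repeated letters gives 30.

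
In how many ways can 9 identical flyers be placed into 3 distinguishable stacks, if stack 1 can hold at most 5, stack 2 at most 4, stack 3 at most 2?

6

By stars and bars, unrestricted non-negative solutions to x_1+…+x_3 = 9 number C(9+2,2) = 55.
Subtract solutions that violate a single cap (substitute x_i' = x_i − (cap_i+1)): x_1 ≥ 6 gives C(5,2) = 10; x_2 ≥ 5 gives C(6,2) = 15; x_3 ≥ 3 gives C(8,2) = 28. Together 53.
Add back pairs where two caps are both exceeded: 0 + 1 + 3 = 4.
By inclusion–exclusion the count is 55 − 53 + 4 = 6.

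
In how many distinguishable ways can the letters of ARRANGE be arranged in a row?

1260

ARRANGE has 7 letters with A appearing twice and R appearing twice.
The number of distinct arrangements is 7!/(2!·2!) = 5040/4 = 1260.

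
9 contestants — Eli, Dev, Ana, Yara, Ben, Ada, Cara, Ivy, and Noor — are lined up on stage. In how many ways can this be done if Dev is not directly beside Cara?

There are 9! = 362880 arrangements in all. If Dev and Cara are adjacent, merging them into one block gives 2·(8)! = 80640 arrangements.
Complementary counting: 362880 − 80640 = 282240.

282240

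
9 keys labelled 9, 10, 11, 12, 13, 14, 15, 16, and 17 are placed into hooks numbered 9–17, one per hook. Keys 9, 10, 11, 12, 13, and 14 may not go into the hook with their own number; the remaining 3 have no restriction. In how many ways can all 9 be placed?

Let Aᵢ (for 9 ≤ i ≤ 14) be the placements that put key i in its forbidden hook. Any j of these fix j positions, leaving (9−j)! ways to fill the rest, and there are C(6,j) ways to pick which j.
By inclusion–exclusion, the number of valid placements is Σ_{j=0}^{6} (−1)^j C(6,j)·(9−j)!.
Computing: 362880 − 241920 + 75600 − 14400 + 1800 − 144 + 6 = 183822.

183822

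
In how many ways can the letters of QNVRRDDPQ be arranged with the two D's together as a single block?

10080

Treat the 2 copies of D as a single block. The multiset to arrange is then {DD, N, P, Q, Q, R, R, V}, 8 items in all.
That gives (8)!/(2!·2!) = 10080 arrangements.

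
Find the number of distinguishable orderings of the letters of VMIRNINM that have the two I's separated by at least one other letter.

3780

There are 8!/(2!·2!·2!) = 5040 arrangements of VMIRNINM in total.
If the two I's are adjacent, glue them into one block, leaving 7 items to arrange: (7)!/(2!·2!) = 1260 ways.
Subtracting, 5040 − 1260 = 3780 arrangements keep the I's apart.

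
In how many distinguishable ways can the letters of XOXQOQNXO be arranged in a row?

5040

XOXQOQNXO has 9 letters with O appearing 3 times, Q appearing twice, and X appearing 3 times.
Dividing 9! = 362880 by 3!·3!·2! = 72 for the repeated letters gives 5040.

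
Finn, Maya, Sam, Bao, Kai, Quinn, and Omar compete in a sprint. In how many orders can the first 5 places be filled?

2520

This is an ordered selection of 5 from 7: P(7,5).
That gives 7 × 6 × 5 × 4 × 3 = 2520.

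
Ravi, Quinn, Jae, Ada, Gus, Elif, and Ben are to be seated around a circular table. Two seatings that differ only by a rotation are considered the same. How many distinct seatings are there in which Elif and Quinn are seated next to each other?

Glue Elif and Quinn into a block (2 internal orders). Seating 6 units around a circle gives (5)! arrangements.
So 2 × (5)! = 2 × 120 = 240.

240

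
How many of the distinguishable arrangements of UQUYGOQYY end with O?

With the last slot taken by O, it remains to arrange the other 8 letters (UQUYGQYY).
Those 8 letters have Q appearing twice, U appearing twice, and Y appearing 3 times, giving (8)!/(3!·2!·2!) = 1680.

1680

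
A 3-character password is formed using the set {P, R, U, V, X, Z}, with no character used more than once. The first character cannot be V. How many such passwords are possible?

100

The first character has 6−1 = 5 choices (anything except V).
The remaining 2 characters are filled from the other 5 symbols without repetition: 5 × 4 = 20.
Total: 5 × 20 = 100.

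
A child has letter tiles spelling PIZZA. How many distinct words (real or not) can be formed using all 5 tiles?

Letter multiplicities in PIZZA: A×1, I×1, P×1, Z×2.
So there are 5! / (2!) = 60 distinguishable arrangements.

60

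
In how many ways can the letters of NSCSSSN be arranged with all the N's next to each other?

30

Treat the 2 copies of N as a single block. The multiset to arrange is then {NN, C, S, S, S, S}, 6 items in all.
That gives (6)!/(4!) = 30 arrangements.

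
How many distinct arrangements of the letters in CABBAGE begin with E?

With the first slot taken by E, it remains to arrange the other 6 letters (CABBAG).
Those 6 letters have A appearing twice and B appearing twice, giving (6)!/(2!·2!) = 180.

180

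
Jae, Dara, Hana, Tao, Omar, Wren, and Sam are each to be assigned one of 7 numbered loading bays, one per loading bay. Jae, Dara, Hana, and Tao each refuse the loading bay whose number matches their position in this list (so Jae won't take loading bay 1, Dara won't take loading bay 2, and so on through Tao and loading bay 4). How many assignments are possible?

Let Aᵢ (for 1 ≤ i ≤ 4) be the placements that put person i in their forbidden loading bay. Any j of these fix j positions, leaving (7−j)! ways to fill the rest, and there are C(4,j) ways to pick which j.
By inclusion–exclusion, the number of valid placements is Σ_{j=0}^{4} (−1)^j C(4,j)·(7−j)!.
Computing: 5040 − 2880 + 720 − 96 + 6 = 2790.

2790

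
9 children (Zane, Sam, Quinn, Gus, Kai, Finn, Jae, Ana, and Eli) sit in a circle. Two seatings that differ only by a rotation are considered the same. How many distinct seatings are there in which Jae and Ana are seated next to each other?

10080

Treat {Jae, Ana} as one unit (2 internal orders) and seat the resulting 8 units around the table: (7)! circular arrangements.
So 2 × (7)! = 2 × 5040 = 10080.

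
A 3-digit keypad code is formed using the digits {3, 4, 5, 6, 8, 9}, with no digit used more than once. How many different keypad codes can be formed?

120

Choose and order 3 of the 6 symbols: the first digit has 6 options, the next 5, then 4.
That product is 6 × 5 × 4 = 120.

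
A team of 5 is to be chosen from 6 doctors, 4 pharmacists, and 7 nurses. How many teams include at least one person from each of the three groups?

4214

Unrestricted: C(17,5) = 6188 ways to pick any 5 of the 17.
Selections missing a whole group: no doctors → C(11,5) = 462; no pharmacists → C(13,5) = 1287; no nurses → C(10,5) = 252.
Add back selections omitting two groups (i.e. drawn from a single group): C(6,5) + C(4,5) + C(7,5) = 27.
By inclusion–exclusion: 6188 − 2001 + 27 = 4214.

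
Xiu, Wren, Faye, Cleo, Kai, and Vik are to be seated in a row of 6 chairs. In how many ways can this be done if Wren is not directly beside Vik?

There are 6! = 720 arrangements in all. If Wren and Vik are adjacent, merging them into one block gives 2·(5)! = 240 arrangements.
Complementary counting: 720 − 240 = 480.

480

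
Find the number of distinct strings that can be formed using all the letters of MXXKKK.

Letter multiplicities in MXXKKK: K×3, M×1, X×2.
Dividing 6! = 720 by 3!·2! = 12 for the repeated letters gives 60.

60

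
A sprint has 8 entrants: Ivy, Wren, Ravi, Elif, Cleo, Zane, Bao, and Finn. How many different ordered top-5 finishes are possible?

There are 8 choices for 1st place, 7 for 2nd, and so on down to 4 for position 5.
That gives 8 × 7 × 6 × 5 × 4 = 6720.

6720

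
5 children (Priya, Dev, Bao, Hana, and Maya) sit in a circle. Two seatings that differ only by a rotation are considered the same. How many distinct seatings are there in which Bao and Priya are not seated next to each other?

All circular seatings of 5 people number (4)! = 24.
Those with Bao next to Priya: fuse the pair into one unit and seat 4 units around a circle — 2·(3)! = 12.
Subtracting, 24 − 12 = 12.

12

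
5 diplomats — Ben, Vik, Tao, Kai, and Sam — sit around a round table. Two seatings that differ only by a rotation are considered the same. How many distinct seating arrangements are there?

Seat Ben anywhere (absorbing the rotational symmetry), then permute the other 4: (4)! = 24.

24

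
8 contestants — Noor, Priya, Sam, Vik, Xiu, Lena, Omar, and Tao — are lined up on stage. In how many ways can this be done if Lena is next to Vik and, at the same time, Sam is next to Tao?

Treat {Lena,Vik} as one block (2 orders) and {Sam,Tao} as another (2 orders).
That leaves 6 units to arrange: 2 × 2 × 6! = 4 × 720 = 2880.

2880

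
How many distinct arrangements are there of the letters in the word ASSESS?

30

Letter multiplicities in ASSESS: A×1, E×1, S×4.
The number of distinct arrangements is 6!/(4!) = 720/24 = 30.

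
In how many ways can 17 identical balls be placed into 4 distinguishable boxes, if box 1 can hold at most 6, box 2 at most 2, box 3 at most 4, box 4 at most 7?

Ignoring the caps, the number of non-negative solutions to x_1+…+x_4 = 17 is C(20,3) = 1140.
Subtract solutions that violate a single cap (substitute x_i' = x_i − (cap_i+1)): x_1 ≥ 7 gives C(13,3) = 286; x_2 ≥ 3 gives C(17,3) = 680; x_3 ≥ 5 gives C(15,3) = 455; x_4 ≥ 8 gives C(12,3) = 220. Together 1641.
Add back pairs where two caps are both exceeded: 120 + 56 + 10 + 220 + 84 + 35 = 525.
Subtract triples: 10 + 0 + 0 + 4 = 14.
By inclusion–exclusion the count is 1140 − 1641 + 525 − 14 = 10.

10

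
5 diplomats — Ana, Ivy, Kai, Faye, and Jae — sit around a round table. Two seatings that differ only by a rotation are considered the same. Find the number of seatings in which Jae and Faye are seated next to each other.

12

Glue Jae and Faye into a block (2 internal orders). Seating 4 units around a circle gives (3)! arrangements.
So 2 × (3)! = 2 × 6 = 12.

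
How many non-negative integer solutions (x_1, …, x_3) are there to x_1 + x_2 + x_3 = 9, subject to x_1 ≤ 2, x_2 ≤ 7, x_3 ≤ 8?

23

Without the upper bounds there are C(11,2) = 55 ways to split 9 among 3 variables.
Subtract solutions that violate a single cap (substitute x_i' = x_i − (cap_i+1)): x_1 ≥ 3 gives C(8,2) = 28; x_2 ≥ 8 gives C(3,2) = 3; x_3 ≥ 9 gives C(2,2) = 1. Together 32.
No two caps can be exceeded simultaneously, so the pair terms are all 0.
By inclusion–exclusion the count is 55 − 32 + 0 = 23.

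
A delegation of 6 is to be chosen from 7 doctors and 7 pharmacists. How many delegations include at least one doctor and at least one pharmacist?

Total 6-person selections from all 14: C(14,6) = 3003.
Subtract selections that omit an entire group: no doctors → C(7,6) = 7; no pharmacists → C(7,6) = 7.
Both groups omitted at once is impossible, so 3003 − 14 = 2989.

2989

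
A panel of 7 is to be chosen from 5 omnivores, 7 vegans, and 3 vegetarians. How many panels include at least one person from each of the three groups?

Unrestricted: C(15,7) = 6435 ways to pick any 7 of the 15.
Subtract selections that omit an entire group: no omnivores → C(10,7) = 120; no vegans → C(8,7) = 8; no vegetarians → C(12,7) = 792.
Add back selections omitting two groups (i.e. drawn from a single group): C(5,7) + C(7,7) + C(3,7) = 1.
By inclusion–exclusion: 6435 − 920 + 1 = 5516.

5516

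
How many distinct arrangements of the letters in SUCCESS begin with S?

Fix S in the first position and arrange the remaining 6 letters.
Those 6 letters have C appearing twice and S appearing twice, giving (6)!/(2!·2!) = 180.

180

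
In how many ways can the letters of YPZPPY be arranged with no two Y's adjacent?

Total arrangements of YPZPPY: 6!/(3!·2!) = 60.
If the two Y's are adjacent, glue them into one block, leaving 5 items to arrange: (5)!/(3!) = 20 ways.
Subtracting, 60 − 20 = 40 arrangements keep the Y's apart.

40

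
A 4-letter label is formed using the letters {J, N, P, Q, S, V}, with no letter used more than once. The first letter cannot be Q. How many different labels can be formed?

300

The first letter has 6−1 = 5 choices (anything except Q).
The remaining 3 letters are filled from the other 5 symbols without repetition: 5 × 4 × 3 = 60.
Total: 5 × 60 = 300.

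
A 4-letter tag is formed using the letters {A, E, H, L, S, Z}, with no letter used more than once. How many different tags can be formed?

360

Choose and order 4 of the 6 symbols: the first letter has 6 options, the next 5, then 4, 3.
That product is 6 × 5 × 4 × 3 = 360.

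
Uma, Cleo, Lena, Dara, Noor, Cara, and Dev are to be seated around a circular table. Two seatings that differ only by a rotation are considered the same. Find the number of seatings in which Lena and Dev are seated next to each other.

Glue Lena and Dev into a block (2 internal orders). Seating 6 units around a circle gives (5)! arrangements.
So 2 × (5)! = 2 × 120 = 240.

240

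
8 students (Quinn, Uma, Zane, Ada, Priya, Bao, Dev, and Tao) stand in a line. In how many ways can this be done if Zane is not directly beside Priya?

30240

Of the 8! = 40320 arrangements, those with Zane and Priya adjacent number 2 × 7! = 10080 (treat the pair as a block with 2 internal orders).
Complementary counting: 40320 − 10080 = 30240.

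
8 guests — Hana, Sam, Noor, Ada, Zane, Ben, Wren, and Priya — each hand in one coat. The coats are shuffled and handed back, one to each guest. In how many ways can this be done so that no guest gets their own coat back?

14833

Count assignments avoiding every fixed point. For any j of the 8 guests fixed to their own coat, the other 8−j can be arranged in (8−j)! ways.
By inclusion–exclusion this is Σ_{j=0}^{8} (−1)^j C(8,j)·(8−j)!.
Computing: 40320 − 40320 + 20160 − 6720 + 1680 − 336 + 56 − 8 + 1 = 14833.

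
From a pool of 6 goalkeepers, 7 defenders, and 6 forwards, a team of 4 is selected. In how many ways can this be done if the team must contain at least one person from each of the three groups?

With no constraint there are C(19,4) = 3876 possible selections.
Selections missing a whole group: no goalkeepers → C(13,4) = 715; no defenders → C(12,4) = 495; no forwards → C(13,4) = 715.
Add back selections omitting two groups (i.e. drawn from a single group): C(6,4) + C(7,4) + C(6,4) = 65.
By inclusion–exclusion: 3876 − 1925 + 65 = 2016.

2016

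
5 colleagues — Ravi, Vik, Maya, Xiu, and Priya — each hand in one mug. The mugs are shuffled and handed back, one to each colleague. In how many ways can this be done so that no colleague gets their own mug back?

44

Let Aᵢ be the assignments in which colleague i gets their own mug. We want the size of the complement of A₁∪…∪A_5.
By inclusion–exclusion this is Σ_{j=0}^{5} (−1)^j C(5,j)·(5−j)!.
Computing: 120 − 120 + 60 − 20 + 5 − 1 = 44.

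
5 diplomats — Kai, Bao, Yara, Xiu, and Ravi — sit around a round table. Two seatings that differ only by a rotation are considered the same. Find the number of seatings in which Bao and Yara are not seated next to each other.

All circular seatings of 5 people number (4)! = 24.
Seatings with Bao beside Yara: treat them as a block with 2 internal orders, giving 2 × (3)! = 12.
Subtracting, 24 − 12 = 12.

12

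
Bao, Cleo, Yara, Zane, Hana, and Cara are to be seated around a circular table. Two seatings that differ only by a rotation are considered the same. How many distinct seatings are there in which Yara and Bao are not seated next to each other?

All circular seatings of 6 people number (5)! = 120.
Seatings with Yara beside Bao: treat them as a block with 2 internal orders, giving 2 × (4)! = 48.
Subtracting, 120 − 48 = 72.

72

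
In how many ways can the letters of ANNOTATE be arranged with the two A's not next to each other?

There are 8!/(2!·2!·2!) = 5040 arrangements of ANNOTATE in total.
Arrangements with the A's together: treat AA as one letter, giving (7)!/(2!·2!) = 1260.
Hence 5040 − 1260 = 3780.

3780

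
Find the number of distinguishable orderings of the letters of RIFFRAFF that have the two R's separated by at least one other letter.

630

There are 8!/(4!·2!) = 840 arrangements of RIFFRAFF in total.
If the two R's are adjacent, glue them into one block, leaving 7 items to arrange: (7)!/(4!) = 210 ways.
Hence 840 − 210 = 630.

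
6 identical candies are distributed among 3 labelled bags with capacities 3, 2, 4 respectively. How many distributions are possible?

Ignoring the caps, the number of non-negative solutions to x_1+…+x_3 = 6 is C(8,2) = 28.
Subtract solutions that violate a single cap (substitute x_i' = x_i − (cap_i+1)): x_1 ≥ 4 gives C(4,2) = 6; x_2 ≥ 3 gives C(5,2) = 10; x_3 ≥ 5 gives C(3,2) = 3. Together 19.
No two caps can be exceeded simultaneously, so the pair terms are all 0.
By inclusion–exclusion the count is 28 − 19 + 0 = 9.

9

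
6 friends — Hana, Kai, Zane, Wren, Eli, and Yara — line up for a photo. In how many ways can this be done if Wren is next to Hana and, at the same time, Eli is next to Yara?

Treat {Wren,Hana} as one block (2 orders) and {Eli,Yara} as another (2 orders).
That leaves 4 units to arrange: 2 × 2 × 4! = 4 × 24 = 96.

96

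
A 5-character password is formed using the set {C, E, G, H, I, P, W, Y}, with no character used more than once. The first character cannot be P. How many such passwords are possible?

5880

The first character has 8−1 = 7 choices (anything except P).
The remaining 4 characters are filled from the other 7 symbols without repetition: 7 × 6 × 5 × 4 = 840.
Total: 7 × 840 = 5880.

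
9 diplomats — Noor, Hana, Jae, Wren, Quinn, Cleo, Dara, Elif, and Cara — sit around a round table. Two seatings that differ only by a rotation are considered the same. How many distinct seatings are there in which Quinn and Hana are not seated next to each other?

30240

All circular seatings of 9 people number (8)! = 40320.
Seatings with Quinn beside Hana: treat them as a block with 2 internal orders, giving 2 × (7)! = 10080.
Subtracting, 40320 − 10080 = 30240.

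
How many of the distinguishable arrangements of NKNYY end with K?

Fix K in the last position and arrange the remaining 4 letters.
Those 4 letters have N appearing twice and Y appearing twice, giving (4)!/(2!·2!) = 6.

6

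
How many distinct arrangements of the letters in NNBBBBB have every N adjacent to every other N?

Treat the 2 copies of N as a single block. The multiset to arrange is then {NN, B, B, B, B, B}, 6 items in all.
That gives (6)!/(5!) = 6 arrangements.

6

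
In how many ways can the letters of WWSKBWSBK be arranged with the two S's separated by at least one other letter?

5880

Total arrangements of WWSKBWSBK: 9!/(3!·2!·2!·2!) = 7560.
If the two S's are adjacent, glue them into one block, leaving 8 items to arrange: (8)!/(3!·2!·2!) = 1680 ways.
Subtracting, 7560 − 1680 = 5880 arrangements keep the S's apart.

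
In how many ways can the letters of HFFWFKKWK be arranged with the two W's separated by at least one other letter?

Total arrangements of HFFWFKKWK: 9!/(3!·3!·2!) = 5040.
If the two W's are adjacent, glue them into one block, leaving 8 items to arrange: (8)!/(3!·3!) = 1120 ways.
Subtracting, 5040 − 1120 = 3920 arrangements keep the W's apart.

3920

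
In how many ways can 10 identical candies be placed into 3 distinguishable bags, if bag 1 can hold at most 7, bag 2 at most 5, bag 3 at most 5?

30

Without the upper bounds there are C(12,2) = 66 ways to split 10 among 3 bags.
Subtract solutions that violate a single cap (substitute x_i' = x_i − (cap_i+1)): x_1 ≥ 8 gives C(4,2) = 6; x_2 ≥ 6 gives C(6,2) = 15; x_3 ≥ 6 gives C(6,2) = 15. Together 36.
No two caps can be exceeded simultaneously, so the pair terms are all 0.
By inclusion–exclusion the count is 66 − 36 + 0 = 30.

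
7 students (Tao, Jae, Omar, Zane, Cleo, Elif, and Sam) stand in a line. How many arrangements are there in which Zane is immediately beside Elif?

Place the 5 others and the Zane-Elif pair as 6 objects in a line; the pair has 2 internal arrangements.
That gives 2 × 6! = 2 × 720 = 1440.

1440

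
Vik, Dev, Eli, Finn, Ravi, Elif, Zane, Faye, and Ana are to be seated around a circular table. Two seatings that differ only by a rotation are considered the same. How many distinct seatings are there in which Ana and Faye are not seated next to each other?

30240

All circular seatings of 9 people number (8)! = 40320.
Seatings with Ana beside Faye: treat them as a block with 2 internal orders, giving 2 × (7)! = 10080.
Subtracting, 40320 − 10080 = 30240.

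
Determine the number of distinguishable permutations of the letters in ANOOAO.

60

Letter multiplicities in ANOOAO: A×2, N×1, O×3.
Dividing 6! = 720 by 3!·2! = 12 for the repeated letters gives 60.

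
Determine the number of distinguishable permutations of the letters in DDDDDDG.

7

DDDDDDG has 7 letters with D appearing 6 times.
Dividing 7! = 5040 by 6! = 720 for the repeated letters gives 7.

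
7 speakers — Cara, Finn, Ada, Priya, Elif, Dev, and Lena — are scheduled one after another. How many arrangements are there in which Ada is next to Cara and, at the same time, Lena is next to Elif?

Treat {Ada,Cara} as one block (2 orders) and {Lena,Elif} as another (2 orders).
That leaves 5 units to arrange: 2 × 2 × 5! = 4 × 120 = 480.

480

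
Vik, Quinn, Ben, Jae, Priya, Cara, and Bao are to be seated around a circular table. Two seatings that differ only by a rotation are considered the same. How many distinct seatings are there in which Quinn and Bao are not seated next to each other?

480

All circular seatings of 7 people number (6)! = 720.
Those with Quinn next to Bao: fuse the pair into one unit and seat 6 units around a circle — 2·(5)! = 240.
Subtracting, 720 − 240 = 480.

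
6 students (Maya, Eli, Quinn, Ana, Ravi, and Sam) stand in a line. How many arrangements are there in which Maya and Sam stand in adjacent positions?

Glue Maya and Sam into one block (2 internal orders), leaving 5 units to arrange in a row.
So the count is 2·(5)! = 240.

240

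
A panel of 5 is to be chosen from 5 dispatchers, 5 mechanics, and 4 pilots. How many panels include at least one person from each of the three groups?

With no constraint there are C(14,5) = 2002 possible selections.
Subtract selections that omit an entire group: no dispatchers → C(9,5) = 126; no mechanics → C(9,5) = 126; no pilots → C(10,5) = 252.
Add back selections omitting two groups (i.e. drawn from a single group): C(5,5) + C(5,5) + C(4,5) = 2.
By inclusion–exclusion: 2002 − 504 + 2 = 1500.

1500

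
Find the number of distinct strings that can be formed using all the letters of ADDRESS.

Letter multiplicities in ADDRESS: A×1, D×2, E×1, R×1, S×2.
The number of distinct arrangements is 7!/(2!·2!) = 5040/4 = 1260.

1260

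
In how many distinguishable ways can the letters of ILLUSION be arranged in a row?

10080

The 8 letters of ILLUSION have repeats: I appearing twice and L appearing twice.
Dividing 8! = 40320 by 2!·2! = 4 for the repeated letters gives 10080.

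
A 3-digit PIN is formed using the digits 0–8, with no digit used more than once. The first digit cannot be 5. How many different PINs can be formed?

448

The first digit has 9−1 = 8 choices (anything except 5).
The remaining 2 digits are filled from the other 8 symbols without repetition: 8 × 7 = 56.
Total: 8 × 56 = 448.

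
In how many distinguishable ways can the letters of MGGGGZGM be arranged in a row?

The 8 letters of MGGGGZGM have repeats: G appearing 5 times and M appearing twice.
The number of distinct arrangements is 8!/(5!·2!) = 40320/240 = 168.

168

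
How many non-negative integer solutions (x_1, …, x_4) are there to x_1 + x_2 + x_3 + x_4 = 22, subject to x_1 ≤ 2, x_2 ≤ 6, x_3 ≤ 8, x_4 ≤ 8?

Without the upper bounds there are C(25,3) = 2300 ways to split 22 among 4 variables.
Subtract solutions that violate a single cap (substitute x_i' = x_i − (cap_i+1)): x_1 ≥ 3 gives C(22,3) = 1540; x_2 ≥ 7 gives C(18,3) = 816; x_3 ≥ 9 gives C(16,3) = 560; x_4 ≥ 9 gives C(16,3) = 560. Together 3476.
Add back pairs where two caps are both exceeded: 455 + 286 + 286 + 84 + 84 + 35 = 1230.
Subtract triples: 20 + 20 + 4 + 0 = 44.
By inclusion–exclusion the count is 2300 − 3476 + 1230 − 44 = 10.

10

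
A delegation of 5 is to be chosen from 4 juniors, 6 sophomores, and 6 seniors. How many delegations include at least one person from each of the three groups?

3084

Total 5-person selections from all 16: C(16,5) = 4368.
Subtract selections that omit an entire group: no juniors → C(12,5) = 792; no sophomores → C(10,5) = 252; no seniors → C(10,5) = 252.
Add back selections omitting two groups (i.e. drawn from a single group): C(4,5) + C(6,5) + C(6,5) = 12.
By inclusion–exclusion: 4368 − 1296 + 12 = 3084.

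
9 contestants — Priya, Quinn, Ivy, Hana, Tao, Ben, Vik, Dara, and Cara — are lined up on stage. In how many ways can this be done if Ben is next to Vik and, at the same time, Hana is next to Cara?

Treat {Ben,Vik} as one block (2 orders) and {Hana,Cara} as another (2 orders).
That leaves 7 units to arrange: 2 × 2 × 7! = 4 × 5040 = 20160.

20160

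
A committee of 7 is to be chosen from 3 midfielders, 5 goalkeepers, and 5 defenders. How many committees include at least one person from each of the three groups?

With no constraint there are C(13,7) = 1716 possible selections.
Subtract selections that omit an entire group: no midfielders → C(10,7) = 120; no goalkeepers → C(8,7) = 8; no defenders → C(8,7) = 8.
Add back selections omitting two groups (i.e. drawn from a single group): C(3,7) + C(5,7) + C(5,7) = 0.
By inclusion–exclusion: 1716 − 136 + 0 = 1580.

1580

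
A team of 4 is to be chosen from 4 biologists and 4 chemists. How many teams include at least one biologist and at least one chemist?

Total 4-person selections from all 8: C(8,4) = 70.
Subtract selections that omit an entire group: no biologists → C(4,4) = 1; no chemists → C(4,4) = 1.
Both groups omitted at once is impossible, so 70 − 2 = 68.

68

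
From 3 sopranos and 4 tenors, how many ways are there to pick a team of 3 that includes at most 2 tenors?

31

Split by how many tenors are chosen (0 through 2).
Sum: C(4,0)·C(3,3) + C(4,1)·C(3,2) + C(4,2)·C(3,1) = 1 + 12 + 18 = 31.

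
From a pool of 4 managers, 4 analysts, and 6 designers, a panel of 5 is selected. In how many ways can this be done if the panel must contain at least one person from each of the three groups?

1448

Unrestricted: C(14,5) = 2002 ways to pick any 5 of the 14.
Selections missing a whole group: no managers → C(10,5) = 252; no analysts → C(10,5) = 252; no designers → C(8,5) = 56.
Add back selections omitting two groups (i.e. drawn from a single group): C(4,5) + C(4,5) + C(6,5) = 6.
By inclusion–exclusion: 2002 − 560 + 6 = 1448.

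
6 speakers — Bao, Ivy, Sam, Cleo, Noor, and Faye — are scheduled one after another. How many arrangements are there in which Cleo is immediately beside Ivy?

240

Treat {Cleo, Ivy} as a single unit. There are 5 units to order, and the pair itself can be ordered 2 ways.
So the count is 2·(5)! = 240.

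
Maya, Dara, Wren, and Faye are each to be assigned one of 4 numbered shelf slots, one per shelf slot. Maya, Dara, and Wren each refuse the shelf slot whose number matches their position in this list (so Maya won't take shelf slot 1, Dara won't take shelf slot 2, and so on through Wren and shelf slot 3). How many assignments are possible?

11

Let Aᵢ (for i ∈ {1, 2, 3}) be the placements that put person i in their forbidden shelf slot. Any j of these fix j positions, leaving (4−j)! ways to fill the rest, and there are C(3,j) ways to pick which j.
By inclusion–exclusion, the number of valid placements is Σ_{j=0}^{3} (−1)^j C(3,j)·(4−j)!.
Computing: 24 − 18 + 6 − 1 = 11.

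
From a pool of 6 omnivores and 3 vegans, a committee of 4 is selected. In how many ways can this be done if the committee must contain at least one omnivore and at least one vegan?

With no constraint there are C(9,4) = 126 possible selections.
Selections missing a whole group: no omnivores → C(3,4) = 0; no vegans → C(6,4) = 15.
Both groups omitted at once is impossible, so 126 − 15 = 111.

111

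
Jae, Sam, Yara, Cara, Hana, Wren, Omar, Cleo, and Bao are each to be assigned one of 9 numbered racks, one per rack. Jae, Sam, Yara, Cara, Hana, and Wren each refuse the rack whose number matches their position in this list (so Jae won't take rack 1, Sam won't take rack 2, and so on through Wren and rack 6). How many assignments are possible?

183822

Let Aᵢ (for 1 ≤ i ≤ 6) be the placements that put person i in their forbidden rack. Any j of these fix j positions, leaving (9−j)! ways to fill the rest, and there are C(6,j) ways to pick which j.
By inclusion–exclusion, the number of valid placements is Σ_{j=0}^{6} (−1)^j C(6,j)·(9−j)!.
Computing: 362880 − 241920 + 75600 − 14400 + 1800 − 144 + 6 = 183822.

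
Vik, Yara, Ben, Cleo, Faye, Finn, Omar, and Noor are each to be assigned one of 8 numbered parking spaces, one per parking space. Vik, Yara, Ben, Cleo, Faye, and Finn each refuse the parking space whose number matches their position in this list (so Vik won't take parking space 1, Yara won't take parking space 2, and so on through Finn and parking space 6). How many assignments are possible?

18806

Let Aᵢ (for 1 ≤ i ≤ 6) be the placements that put person i in their forbidden parking space. Any j of these fix j positions, leaving (8−j)! ways to fill the rest, and there are C(6,j) ways to pick which j.
By inclusion–exclusion, the number of valid placements is Σ_{j=0}^{6} (−1)^j C(6,j)·(8−j)!.
Computing: 40320 − 30240 + 10800 − 2400 + 360 − 36 + 2 = 18806.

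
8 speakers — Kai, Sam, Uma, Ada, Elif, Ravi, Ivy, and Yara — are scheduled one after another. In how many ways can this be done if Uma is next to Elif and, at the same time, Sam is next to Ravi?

Treat {Uma,Elif} as one block (2 orders) and {Sam,Ravi} as another (2 orders).
That leaves 6 units to arrange: 2 × 2 × 6! = 4 × 720 = 2880.

2880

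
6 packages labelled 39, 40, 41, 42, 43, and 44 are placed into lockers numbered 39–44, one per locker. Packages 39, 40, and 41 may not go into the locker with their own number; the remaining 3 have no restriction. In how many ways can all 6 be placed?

426

Let Aᵢ (for i ∈ {39, 40, 41}) be the placements that put package i in its forbidden locker. Any j of these fix j positions, leaving (6−j)! ways to fill the rest, and there are C(3,j) ways to pick which j.
By inclusion–exclusion, the number of valid placements is Σ_{j=0}^{3} (−1)^j C(3,j)·(6−j)!.
Computing: 720 − 360 + 72 − 6 = 426.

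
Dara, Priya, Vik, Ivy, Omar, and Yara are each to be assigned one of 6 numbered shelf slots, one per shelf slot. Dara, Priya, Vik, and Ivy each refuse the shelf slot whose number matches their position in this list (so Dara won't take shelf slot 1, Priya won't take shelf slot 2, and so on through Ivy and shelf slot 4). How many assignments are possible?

362

Let Aᵢ (for 1 ≤ i ≤ 4) be the placements that put person i in their forbidden shelf slot. Any j of these fix j positions, leaving (6−j)! ways to fill the rest, and there are C(4,j) ways to pick which j.
By inclusion–exclusion, the number of valid placements is Σ_{j=0}^{4} (−1)^j C(4,j)·(6−j)!.
Computing: 720 − 480 + 144 − 24 + 2 = 362.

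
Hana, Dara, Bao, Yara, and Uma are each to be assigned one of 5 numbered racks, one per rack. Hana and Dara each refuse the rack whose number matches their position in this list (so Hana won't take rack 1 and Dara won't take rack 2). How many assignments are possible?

78

Let Aᵢ (for i ∈ {1, 2}) be the placements that put person i in their forbidden rack. Any j of these fix j positions, leaving (5−j)! ways to fill the rest, and there are C(2,j) ways to pick which j.
By inclusion–exclusion, the number of valid placements is Σ_{j=0}^{2} (−1)^j C(2,j)·(5−j)!.
Computing: 120 − 48 + 6 = 78.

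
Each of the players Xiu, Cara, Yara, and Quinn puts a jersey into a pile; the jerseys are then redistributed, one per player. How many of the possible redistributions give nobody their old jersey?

9

This is the derangement count D_4: permutations of 4 items with no fixed point.
By inclusion–exclusion this is Σ_{j=0}^{4} (−1)^j C(4,j)·(4−j)!.
Computing: 24 − 24 + 12 − 4 + 1 = 9.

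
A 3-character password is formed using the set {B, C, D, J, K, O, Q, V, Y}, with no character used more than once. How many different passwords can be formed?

504

Choose and order 3 of the 9 symbols: the first character has 9 options, the next 8, then 7.
That product is 9 × 8 × 7 = 504.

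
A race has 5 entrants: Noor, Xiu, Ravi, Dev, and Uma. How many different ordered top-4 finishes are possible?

This is an ordered selection of 4 from 5: P(5,4).
That gives 5 × 4 × 3 × 2 = 120.

120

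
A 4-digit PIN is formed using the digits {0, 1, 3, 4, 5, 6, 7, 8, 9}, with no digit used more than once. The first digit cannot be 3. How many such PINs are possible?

2688

The first digit has 9−1 = 8 choices (anything except 3).
The remaining 3 digits are filled from the other 8 symbols without repetition: 8 × 7 × 6 = 336.
Total: 8 × 336 = 2688.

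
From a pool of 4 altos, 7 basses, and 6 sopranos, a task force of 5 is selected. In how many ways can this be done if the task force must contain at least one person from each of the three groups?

Unrestricted: C(17,5) = 6188 ways to pick any 5 of the 17.
Subtract selections that omit an entire group: no altos → C(13,5) = 1287; no basses → C(10,5) = 252; no sopranos → C(11,5) = 462.
Add back selections omitting two groups (i.e. drawn from a single group): C(4,5) + C(7,5) + C(6,5) = 27.
By inclusion–exclusion: 6188 − 2001 + 27 = 4214.

4214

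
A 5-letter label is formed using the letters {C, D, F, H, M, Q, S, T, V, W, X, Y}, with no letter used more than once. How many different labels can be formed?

95040

This is a permutation of 5 out of 12: P(12,5) = 12!/7!.
12 × 11 × 10 × 9 × 8 = 95040.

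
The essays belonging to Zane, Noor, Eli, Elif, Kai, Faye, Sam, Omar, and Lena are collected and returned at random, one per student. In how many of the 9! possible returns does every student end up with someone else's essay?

Count assignments avoiding every fixed point. For any j of the 9 students fixed to their own essay, the other 9−j can be arranged in (9−j)! ways.
By inclusion–exclusion this is Σ_{j=0}^{9} (−1)^j C(9,j)·(9−j)!.
Computing: 362880 − 362880 + 181440 − 60480 + 15120 − 3024 + 504 − 72 + 9 − 1 = 133496.

133496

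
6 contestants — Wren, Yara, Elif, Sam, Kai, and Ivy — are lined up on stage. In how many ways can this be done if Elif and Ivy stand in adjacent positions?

Place the 4 others and the Elif-Ivy pair as 5 objects in a line; the pair has 2 internal arrangements.
So the count is 2·(5)! = 240.

240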